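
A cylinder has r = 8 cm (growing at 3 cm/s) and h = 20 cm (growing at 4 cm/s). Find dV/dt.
1216π cm³/s

V = πr²h
dV/dt = 2πrh·dr/dt + πr²·dh/dt
= 2π(8)(20)(3) + π(8)²(4)
= 1216π cm³/s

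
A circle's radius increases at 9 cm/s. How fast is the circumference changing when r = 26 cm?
18π cm/s

C = 2πr
dC/dt = 2π · dr/dt = 2π · 9 = 18π cm/s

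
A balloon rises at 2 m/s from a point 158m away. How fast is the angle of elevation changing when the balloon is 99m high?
0.00909 rad/s

tan(θ) = y/158
sec²(θ) · dθ/dt = (1/158) · dy/dt
dθ/dt = cos²(θ)/158 · 2 = 158/(158² + 99²) · 2
dθ/dt = 0.00909 rad/s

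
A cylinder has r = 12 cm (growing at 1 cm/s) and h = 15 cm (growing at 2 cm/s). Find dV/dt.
648π cm³/s

V = πr²h
dV/dt = 2πrh·dr/dt + πr²·dh/dt
= 2π(12)(15)(1) + π(12)²(2)
= 648π cm³/s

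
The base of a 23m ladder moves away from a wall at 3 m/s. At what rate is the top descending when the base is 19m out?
19√42/28 ≈ 4.398 m/s

x² + y² = 23²
2x·dx/dt + 2y·dy/dt = 0
dy/dt = -x/y · dx/dt = -19/(2√42) · 3 = -19√42/28 m/s
The top is descending at 19√42/28 ≈ 4.398 m/s.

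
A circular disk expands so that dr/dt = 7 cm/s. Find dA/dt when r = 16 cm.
224π cm²/s

A = πr²
dA/dt = 2πr · dr/dt = 2π(16)(7) = 224π cm²/s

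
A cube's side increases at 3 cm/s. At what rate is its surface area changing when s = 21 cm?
756 cm²/s

A = 6s²
dA/dt = 12s · ds/dt = 12·21·3 = 756 cm²/s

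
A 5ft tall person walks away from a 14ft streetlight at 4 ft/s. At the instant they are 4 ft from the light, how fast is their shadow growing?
20/9 ft/s

By similar triangles: 14/(x+s) = 5/s
Solving: s = 5x/9
ds/dt = 5/9 · dx/dt = 5/9 · 4 = 20/9 ft/s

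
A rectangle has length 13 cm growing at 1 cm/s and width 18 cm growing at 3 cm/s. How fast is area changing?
57 cm²/s

A = lw
dA/dt = w·dl/dt + l·dw/dt = 18·1 + 13·3 = 57 cm²/s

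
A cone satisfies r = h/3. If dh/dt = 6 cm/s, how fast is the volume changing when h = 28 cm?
1568π/3 cm³/s

V = (1/3)π(h/3)²h = πh³/27
dV/dt = πh²/9 · 6
At h = 28: dV/dt = 1568π/3 cm³/s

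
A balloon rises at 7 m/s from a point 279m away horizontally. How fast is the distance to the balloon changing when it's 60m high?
140√9049/9049 ≈ 1.472 m/s

z² = 279² + y²
z = √(279² + 60²) = 3√9049
dz/dt = y/z · dy/dt = 60/(3√9049) · 7 = 140√9049/9049 ≈ 1.472 m/s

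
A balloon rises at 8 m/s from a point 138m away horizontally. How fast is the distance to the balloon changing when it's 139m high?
1112√38365/38365 ≈ 5.677 m/s

z² = 138² + y²
z = √(138² + 139²) = √38365
dz/dt = y/z · dy/dt = 139/√38365 · 8 = 1112√38365/38365 ≈ 5.677 m/s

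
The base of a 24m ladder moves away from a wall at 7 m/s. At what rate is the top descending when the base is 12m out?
7√3/3 ≈ 4.041 m/s

x² + y² = 24²
2x·dx/dt + 2y·dy/dt = 0
dy/dt = -x/y · dx/dt = -12/(12√3) · 7 = -7√3/3 m/s
The top is descending at 7√3/3 ≈ 4.041 m/s.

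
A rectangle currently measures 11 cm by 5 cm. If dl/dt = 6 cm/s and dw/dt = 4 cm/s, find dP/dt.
20 cm/s

P = 2(l + w)
dP/dt = 2(dl/dt + dw/dt) = 2(6 + 4) = 20 cm/s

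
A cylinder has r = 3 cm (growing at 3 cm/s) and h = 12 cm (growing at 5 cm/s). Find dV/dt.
261π cm³/s

V = πr²h
dV/dt = 2πrh·dr/dt + πr²·dh/dt
= 2π(3)(12)(3) + π(3)²(5)
= 261π cm³/s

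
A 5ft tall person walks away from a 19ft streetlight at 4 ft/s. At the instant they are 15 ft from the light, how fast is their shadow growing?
10/7 ft/s

By similar triangles: 19/(x+s) = 5/s
Solving: s = 5x/14
ds/dt = 5/14 · dx/dt = 5/14 · 4 = 10/7 ft/s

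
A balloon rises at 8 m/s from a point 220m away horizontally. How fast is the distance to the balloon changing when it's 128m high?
256√4049/4049 ≈ 4.023 m/s

z² = 220² + y²
z = √(220² + 128²) = 4√4049
dz/dt = y/z · dy/dt = 128/(4√4049) · 8 = 256√4049/4049 ≈ 4.023 m/s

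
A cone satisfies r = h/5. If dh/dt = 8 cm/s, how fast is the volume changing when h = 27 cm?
5832π/25 cm³/s

V = (1/3)π(h/5)²h = πh³/75
dV/dt = πh²/25 · 8
At h = 27: dV/dt = 5832π/25 cm³/s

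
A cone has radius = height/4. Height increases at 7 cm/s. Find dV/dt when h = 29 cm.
5887π/16 cm³/s

V = (1/3)π(h/4)²h = πh³/48
dV/dt = πh²/16 · 7
At h = 29: dV/dt = 5887π/16 cm³/s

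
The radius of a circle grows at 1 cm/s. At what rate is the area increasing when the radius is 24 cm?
48π cm²/s

A = πr²
dA/dt = 2πr · dr/dt = 2π(24)(1) = 48π cm²/s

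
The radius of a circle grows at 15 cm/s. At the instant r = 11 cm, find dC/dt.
30π cm/s

C = 2πr
dC/dt = 2π · dr/dt = 2π · 15 = 30π cm/s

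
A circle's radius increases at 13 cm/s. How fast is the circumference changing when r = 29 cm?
26π cm/s

C = 2πr
dC/dt = 2π · dr/dt = 2π · 13 = 26π cm/s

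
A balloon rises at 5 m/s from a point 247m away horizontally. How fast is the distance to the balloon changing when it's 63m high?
315√64978/64978 ≈ 1.236 m/s

z² = 247² + y²
z = √(247² + 63²) = √64978
dz/dt = y/z · dy/dt = 63/√64978 · 5 = 315√64978/64978 ≈ 1.236 m/s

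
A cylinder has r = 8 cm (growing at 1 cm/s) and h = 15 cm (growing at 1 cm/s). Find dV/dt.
304π cm³/s

V = πr²h
dV/dt = 2πrh·dr/dt + πr²·dh/dt
= 2π(8)(15)(1) + π(8)²(1)
= 304π cm³/s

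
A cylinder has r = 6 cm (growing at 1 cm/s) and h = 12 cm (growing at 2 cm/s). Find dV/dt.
216π cm³/s

V = πr²h
dV/dt = 2πrh·dr/dt + πr²·dh/dt
= 2π(6)(12)(1) + π(6)²(2)
= 216π cm³/s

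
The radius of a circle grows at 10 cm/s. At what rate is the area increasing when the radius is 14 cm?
280π cm²/s

A = πr²
dA/dt = 2πr · dr/dt = 2π(14)(10) = 280π cm²/s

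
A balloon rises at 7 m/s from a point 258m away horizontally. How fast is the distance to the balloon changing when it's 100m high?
350√19141/19141 ≈ 2.53 m/s

z² = 258² + y²
z = √(258² + 100²) = 2√19141
dz/dt = y/z · dy/dt = 100/(2√19141) · 7 = 350√19141/19141 ≈ 2.53 m/s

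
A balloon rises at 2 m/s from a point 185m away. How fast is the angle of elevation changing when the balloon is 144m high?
0.006732 rad/s

tan(θ) = y/185
sec²(θ) · dθ/dt = (1/185) · dy/dt
dθ/dt = cos²(θ)/185 · 2 = 185/(185² + 144²) · 2
dθ/dt = 0.006732 rad/s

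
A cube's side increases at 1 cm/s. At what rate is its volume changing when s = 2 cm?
12 cm³/s

V = s³
dV/dt = 3s² · ds/dt = 3·2²·1 = 12 cm³/s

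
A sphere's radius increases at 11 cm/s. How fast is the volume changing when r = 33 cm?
47916π cm³/s

V = (4/3)πr³
dV/dt = dV/dr · dr/dt = 4πr² · 11
At r = 33: dV/dt = 47916π cm³/s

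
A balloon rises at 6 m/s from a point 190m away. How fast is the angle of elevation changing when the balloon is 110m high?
0.023651 rad/s

tan(θ) = y/190
sec²(θ) · dθ/dt = (1/190) · dy/dt
dθ/dt = cos²(θ)/190 · 6 = 190/(190² + 110²) · 6
dθ/dt = 0.023651 rad/s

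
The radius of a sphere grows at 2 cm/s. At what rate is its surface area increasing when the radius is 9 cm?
144π cm²/s

S = 4πr²
dS/dt = dS/dr · dr/dt = 8πr · 2
At r = 9: dS/dt = 144π cm²/s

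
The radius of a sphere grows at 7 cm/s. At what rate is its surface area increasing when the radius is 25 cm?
1400π cm²/s

S = 4πr²
dS/dt = dS/dr · dr/dt = 8πr · 7
At r = 25: dS/dt = 1400π cm²/s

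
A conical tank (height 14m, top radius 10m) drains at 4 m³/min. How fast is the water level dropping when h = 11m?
196/(3025π) ≈ 0.02062 m/min

r/h = 10/14, so r = (5/7)h
V = (1/3)πr²h = (1/3)π((5/7)h)²h = (25/147)πh³
dV/dh = (25/49)πh²
dh/dt = (dV/dt)/(dV/dh) = -4/((25/49)π·11²) = -196/(3025π) m/min
The level is dropping at 196/(3025π) ≈ 0.02062 m/min.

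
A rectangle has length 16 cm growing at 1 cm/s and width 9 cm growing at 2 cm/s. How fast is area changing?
41 cm²/s

A = lw
dA/dt = w·dl/dt + l·dw/dt = 9·1 + 16·2 = 41 cm²/s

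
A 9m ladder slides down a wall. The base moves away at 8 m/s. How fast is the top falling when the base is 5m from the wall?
10√14/7 ≈ 5.345 m/s

x² + y² = 9²
2x·dx/dt + 2y·dy/dt = 0
dy/dt = -x/y · dx/dt = -5/(2√14) · 8 = -10√14/7 m/s
The top is descending at 10√14/7 ≈ 5.345 m/s.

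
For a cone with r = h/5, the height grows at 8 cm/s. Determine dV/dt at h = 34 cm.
9248π/25 cm³/s

V = (1/3)π(h/5)²h = πh³/75
dV/dt = πh²/25 · 8
At h = 34: dV/dt = 9248π/25 cm³/s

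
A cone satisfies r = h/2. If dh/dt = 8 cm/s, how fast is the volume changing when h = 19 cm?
722π cm³/s

V = (1/3)π(h/2)²h = πh³/12
dV/dt = πh²/4 · 8
At h = 19: dV/dt = 722π cm³/s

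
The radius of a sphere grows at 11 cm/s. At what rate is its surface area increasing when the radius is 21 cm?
1848π cm²/s

S = 4πr²
dS/dt = dS/dr · dr/dt = 8πr · 11
At r = 21: dS/dt = 1848π cm²/s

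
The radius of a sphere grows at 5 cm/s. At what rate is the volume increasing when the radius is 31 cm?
19220π cm³/s

V = (4/3)πr³
dV/dt = dV/dr · dr/dt = 4πr² · 5
At r = 31: dV/dt = 19220π cm³/s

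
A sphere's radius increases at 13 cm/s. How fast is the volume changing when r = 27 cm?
37908π cm³/s

V = (4/3)πr³
dV/dt = dV/dr · dr/dt = 4πr² · 13
At r = 27: dV/dt = 37908π cm³/s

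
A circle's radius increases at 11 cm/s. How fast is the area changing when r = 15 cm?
330π cm²/s

A = πr²
dA/dt = 2πr · dr/dt = 2π(15)(11) = 330π cm²/s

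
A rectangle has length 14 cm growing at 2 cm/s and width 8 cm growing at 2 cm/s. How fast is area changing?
44 cm²/s

A = lw
dA/dt = w·dl/dt + l·dw/dt = 8·2 + 14·2 = 44 cm²/s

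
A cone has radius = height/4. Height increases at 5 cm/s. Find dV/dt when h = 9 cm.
405π/16 cm³/s

V = (1/3)π(h/4)²h = πh³/48
dV/dt = πh²/16 · 5
At h = 9: dV/dt = 405π/16 cm³/s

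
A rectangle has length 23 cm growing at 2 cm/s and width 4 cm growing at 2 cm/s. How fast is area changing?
54 cm²/s

A = lw
dA/dt = w·dl/dt + l·dw/dt = 4·2 + 23·2 = 54 cm²/s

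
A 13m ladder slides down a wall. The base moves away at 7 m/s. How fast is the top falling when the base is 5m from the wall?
35/12 ≈ 2.917 m/s

x² + y² = 13²
2x·dx/dt + 2y·dy/dt = 0
dy/dt = -x/y · dx/dt = -5/12 · 7 = -35/12 m/s
The top is descending at 35/12 ≈ 2.917 m/s.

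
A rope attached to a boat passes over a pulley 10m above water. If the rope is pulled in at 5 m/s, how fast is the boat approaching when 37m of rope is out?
185√141/423 ≈ 5.193 m/s

rope² = x² + 10²
x = √(37² - 10²) = 3√141
dx/dt = (rope/x) · d(rope)/dt = (37/(3√141)) · (-5) = -185√141/423 m/s
The boat approaches at 185√141/423 ≈ 5.193 m/s.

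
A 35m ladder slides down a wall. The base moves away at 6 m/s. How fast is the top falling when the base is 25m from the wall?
5√6/2 ≈ 6.124 m/s

x² + y² = 35²
2x·dx/dt + 2y·dy/dt = 0
dy/dt = -x/y · dx/dt = -25/(10√6) · 6 = -5√6/2 m/s
The top is descending at 5√6/2 ≈ 6.124 m/s.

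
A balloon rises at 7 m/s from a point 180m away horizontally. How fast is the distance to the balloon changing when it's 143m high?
1001√52849/52849 ≈ 4.354 m/s

z² = 180² + y²
z = √(180² + 143²) = √52849
dz/dt = y/z · dy/dt = 143/√52849 · 7 = 1001√52849/52849 ≈ 4.354 m/s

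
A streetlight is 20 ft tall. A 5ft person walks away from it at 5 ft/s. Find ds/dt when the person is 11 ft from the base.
5/3 ft/s

By similar triangles: 20/(x+s) = 5/s
Solving: s = 5x/15
ds/dt = 5/15 · dx/dt = 1/3 · 5 = 5/3 ft/s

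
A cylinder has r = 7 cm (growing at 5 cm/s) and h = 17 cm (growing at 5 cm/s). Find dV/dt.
1435π cm³/s

V = πr²h
dV/dt = 2πrh·dr/dt + πr²·dh/dt
= 2π(7)(17)(5) + π(7)²(5)
= 1435π cm³/s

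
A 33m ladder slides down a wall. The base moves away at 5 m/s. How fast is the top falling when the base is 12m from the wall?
4√105/21 ≈ 1.952 m/s

x² + y² = 33²
2x·dx/dt + 2y·dy/dt = 0
dy/dt = -x/y · dx/dt = -12/(3√105) · 5 = -4√105/21 m/s
The top is descending at 4√105/21 ≈ 1.952 m/s.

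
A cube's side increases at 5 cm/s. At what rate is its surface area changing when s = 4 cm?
240 cm²/s

A = 6s²
dA/dt = 12s · ds/dt = 12·4·5 = 240 cm²/s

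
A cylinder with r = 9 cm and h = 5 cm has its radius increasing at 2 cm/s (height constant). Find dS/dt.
92π cm²/s

S = 2πrh + 2πr² (lateral + bases)
dS/dt = (2πh + 4πr)·dr/dt = (2π·5 + 4π·9)·2
= 92π cm²/s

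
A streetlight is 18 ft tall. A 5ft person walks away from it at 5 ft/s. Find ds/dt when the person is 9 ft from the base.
25/13 ft/s

By similar triangles: 18/(x+s) = 5/s
Solving: s = 5x/13
ds/dt = 5/13 · dx/dt = 5/13 · 5 = 25/13 ft/s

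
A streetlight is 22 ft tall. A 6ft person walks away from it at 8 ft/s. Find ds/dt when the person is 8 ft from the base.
3 ft/s

By similar triangles: 22/(x+s) = 6/s
Solving: s = 6x/16
ds/dt = 6/16 · dx/dt = 3/8 · 8 = 3 ft/s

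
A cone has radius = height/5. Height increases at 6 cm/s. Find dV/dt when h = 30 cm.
216π cm³/s

V = (1/3)π(h/5)²h = πh³/75
dV/dt = πh²/25 · 6
At h = 30: dV/dt = 216π cm³/s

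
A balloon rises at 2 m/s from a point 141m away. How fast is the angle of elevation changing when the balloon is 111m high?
0.008757 rad/s

tan(θ) = y/141
sec²(θ) · dθ/dt = (1/141) · dy/dt
dθ/dt = cos²(θ)/141 · 2 = 141/(141² + 111²) · 2
dθ/dt = 0.008757 rad/s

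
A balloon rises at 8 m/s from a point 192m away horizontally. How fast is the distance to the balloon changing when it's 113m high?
904√49633/49633 ≈ 4.058 m/s

z² = 192² + y²
z = √(192² + 113²) = √49633
dz/dt = y/z · dy/dt = 113/√49633 · 8 = 904√49633/49633 ≈ 4.058 m/s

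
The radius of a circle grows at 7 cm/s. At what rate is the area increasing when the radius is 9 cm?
126π cm²/s

A = πr²
dA/dt = 2πr · dr/dt = 2π(9)(7) = 126π cm²/s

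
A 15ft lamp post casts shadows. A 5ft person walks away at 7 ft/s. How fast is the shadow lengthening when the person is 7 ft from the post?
7/2 ft/s

By similar triangles: 15/(x+s) = 5/s
Solving: s = 5x/10
ds/dt = 5/10 · dx/dt = 1/2 · 7 = 7/2 ft/s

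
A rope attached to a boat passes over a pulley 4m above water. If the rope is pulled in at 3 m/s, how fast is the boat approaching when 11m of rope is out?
11√105/35 ≈ 3.22 m/s

rope² = x² + 4²
x = √(11² - 4²) = √105
dx/dt = (rope/x) · d(rope)/dt = (11/√105) · (-3) = -11√105/35 m/s
The boat approaches at 11√105/35 ≈ 3.22 m/s.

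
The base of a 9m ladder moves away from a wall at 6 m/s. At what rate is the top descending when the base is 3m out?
3√2/2 ≈ 2.121 m/s

x² + y² = 9²
2x·dx/dt + 2y·dy/dt = 0
dy/dt = -x/y · dx/dt = -3/(6√2) · 6 = -3√2/2 m/s
The top is descending at 3√2/2 ≈ 2.121 m/s.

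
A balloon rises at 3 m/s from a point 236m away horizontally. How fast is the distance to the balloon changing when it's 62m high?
93√14885/14885 ≈ 0.7623 m/s

z² = 236² + y²
z = √(236² + 62²) = 2√14885
dz/dt = y/z · dy/dt = 62/(2√14885) · 3 = 93√14885/14885 ≈ 0.7623 m/s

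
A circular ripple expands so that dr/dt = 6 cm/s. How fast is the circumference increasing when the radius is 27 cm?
12π cm/s

C = 2πr
dC/dt = 2π · dr/dt = 2π · 6 = 12π cm/s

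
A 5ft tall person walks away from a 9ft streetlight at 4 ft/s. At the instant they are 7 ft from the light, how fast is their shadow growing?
5 ft/s

By similar triangles: 9/(x+s) = 5/s
Solving: s = 5x/4
ds/dt = 5/4 · dx/dt = 5/4 · 4 = 5 ft/s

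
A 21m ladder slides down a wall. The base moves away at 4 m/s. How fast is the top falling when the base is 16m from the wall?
64√185/185 ≈ 4.705 m/s

x² + y² = 21²
2x·dx/dt + 2y·dy/dt = 0
dy/dt = -x/y · dx/dt = -16/√185 · 4 = -64√185/185 m/s
The top is descending at 64√185/185 ≈ 4.705 m/s.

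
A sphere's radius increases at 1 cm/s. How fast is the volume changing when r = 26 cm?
2704π cm³/s

V = (4/3)πr³
dV/dt = dV/dr · dr/dt = 4πr² · 1
At r = 26: dV/dt = 2704π cm³/s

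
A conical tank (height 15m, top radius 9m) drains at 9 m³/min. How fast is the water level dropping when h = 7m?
25/(49π) ≈ 0.1624 m/min

r/h = 9/15, so r = (3/5)h
V = (1/3)πr²h = (1/3)π((3/5)h)²h = (3/25)πh³
dV/dh = (9/25)πh²
dh/dt = (dV/dt)/(dV/dh) = -9/((9/25)π·7²) = -25/(49π) m/min
The level is dropping at 25/(49π) ≈ 0.1624 m/min.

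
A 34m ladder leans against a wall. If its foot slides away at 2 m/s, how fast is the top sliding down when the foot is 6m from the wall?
3√70/70 ≈ 0.3586 m/s

x² + y² = 34²
2x·dx/dt + 2y·dy/dt = 0
dy/dt = -x/y · dx/dt = -6/(4√70) · 2 = -3√70/70 m/s
The top is descending at 3√70/70 ≈ 0.3586 m/s.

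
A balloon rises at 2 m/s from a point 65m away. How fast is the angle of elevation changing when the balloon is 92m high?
0.010245 rad/s

tan(θ) = y/65
sec²(θ) · dθ/dt = (1/65) · dy/dt
dθ/dt = cos²(θ)/65 · 2 = 65/(65² + 92²) · 2
dθ/dt = 0.010245 rad/s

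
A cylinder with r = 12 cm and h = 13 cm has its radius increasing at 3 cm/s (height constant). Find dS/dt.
222π cm²/s

S = 2πrh + 2πr² (lateral + bases)
dS/dt = (2πh + 4πr)·dr/dt = (2π·13 + 4π·12)·3
= 222π cm²/s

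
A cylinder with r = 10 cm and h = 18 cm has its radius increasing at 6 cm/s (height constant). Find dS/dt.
456π cm²/s

S = 2πrh + 2πr² (lateral + bases)
dS/dt = (2πh + 4πr)·dr/dt = (2π·18 + 4π·10)·6
= 456π cm²/s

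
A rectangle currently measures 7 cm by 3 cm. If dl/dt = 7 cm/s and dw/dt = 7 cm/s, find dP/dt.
28 cm/s

P = 2(l + w)
dP/dt = 2(dl/dt + dw/dt) = 2(7 + 7) = 28 cm/s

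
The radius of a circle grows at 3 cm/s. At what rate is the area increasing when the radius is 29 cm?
174π cm²/s

A = πr²
dA/dt = 2πr · dr/dt = 2π(29)(3) = 174π cm²/s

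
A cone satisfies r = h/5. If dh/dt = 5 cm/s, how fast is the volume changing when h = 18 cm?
324π/5 cm³/s

V = (1/3)π(h/5)²h = πh³/75
dV/dt = πh²/25 · 5
At h = 18: dV/dt = 324π/5 cm³/s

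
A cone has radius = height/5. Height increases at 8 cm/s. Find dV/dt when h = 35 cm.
392π cm³/s

V = (1/3)π(h/5)²h = πh³/75
dV/dt = πh²/25 · 8
At h = 35: dV/dt = 392π cm³/s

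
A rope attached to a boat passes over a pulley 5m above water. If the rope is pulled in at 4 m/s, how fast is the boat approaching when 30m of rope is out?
24√35/35 ≈ 4.057 m/s

rope² = x² + 5²
x = √(30² - 5²) = 5√35
dx/dt = (rope/x) · d(rope)/dt = (30/(5√35)) · (-4) = -24√35/35 m/s
The boat approaches at 24√35/35 ≈ 4.057 m/s.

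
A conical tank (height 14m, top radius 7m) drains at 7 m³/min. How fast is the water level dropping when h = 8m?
7/(16π) ≈ 0.1393 m/min

r/h = 7/14, so r = (1/2)h
V = (1/3)πr²h = (1/3)π((1/2)h)²h = (1/12)πh³
dV/dh = (1/4)πh²
dh/dt = (dV/dt)/(dV/dh) = -7/((1/4)π·8²) = -7/(16π) m/min
The level is dropping at 7/(16π) ≈ 0.1393 m/min.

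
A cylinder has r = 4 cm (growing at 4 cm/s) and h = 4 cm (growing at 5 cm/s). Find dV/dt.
208π cm³/s

V = πr²h
dV/dt = 2πrh·dr/dt + πr²·dh/dt
= 2π(4)(4)(4) + π(4)²(5)
= 208π cm³/s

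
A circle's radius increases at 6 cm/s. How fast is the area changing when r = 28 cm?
336π cm²/s

A = πr²
dA/dt = 2πr · dr/dt = 2π(28)(6) = 336π cm²/s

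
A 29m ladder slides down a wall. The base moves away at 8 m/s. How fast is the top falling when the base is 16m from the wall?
128√65/195 ≈ 5.292 m/s

x² + y² = 29²
2x·dx/dt + 2y·dy/dt = 0
dy/dt = -x/y · dx/dt = -16/(3√65) · 8 = -128√65/195 m/s
The top is descending at 128√65/195 ≈ 5.292 m/s.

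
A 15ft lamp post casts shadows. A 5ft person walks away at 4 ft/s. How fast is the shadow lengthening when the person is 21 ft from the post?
2 ft/s

By similar triangles: 15/(x+s) = 5/s
Solving: s = 5x/10
ds/dt = 5/10 · dx/dt = 1/2 · 4 = 2 ft/s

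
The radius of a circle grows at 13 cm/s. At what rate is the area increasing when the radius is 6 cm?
156π cm²/s

A = πr²
dA/dt = 2πr · dr/dt = 2π(6)(13) = 156π cm²/s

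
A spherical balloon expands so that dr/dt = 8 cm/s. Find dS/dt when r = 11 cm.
704π cm²/s

S = 4πr²
dS/dt = dS/dr · dr/dt = 8πr · 8
At r = 11: dS/dt = 704π cm²/s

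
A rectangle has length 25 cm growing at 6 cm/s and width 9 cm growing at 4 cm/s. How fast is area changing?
154 cm²/s

A = lw
dA/dt = w·dl/dt + l·dw/dt = 9·6 + 25·4 = 154 cm²/s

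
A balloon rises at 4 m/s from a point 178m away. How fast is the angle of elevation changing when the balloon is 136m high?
0.014189 rad/s

tan(θ) = y/178
sec²(θ) · dθ/dt = (1/178) · dy/dt
dθ/dt = cos²(θ)/178 · 4 = 178/(178² + 136²) · 4
dθ/dt = 0.014189 rad/s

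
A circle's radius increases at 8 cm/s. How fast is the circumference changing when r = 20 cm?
16π cm/s

C = 2πr
dC/dt = 2π · dr/dt = 2π · 8 = 16π cm/s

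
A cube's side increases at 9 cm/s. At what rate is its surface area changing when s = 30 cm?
3240 cm²/s

A = 6s²
dA/dt = 12s · ds/dt = 12·30·9 = 3240 cm²/s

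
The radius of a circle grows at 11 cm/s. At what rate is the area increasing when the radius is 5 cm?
110π cm²/s

A = πr²
dA/dt = 2πr · dr/dt = 2π(5)(11) = 110π cm²/s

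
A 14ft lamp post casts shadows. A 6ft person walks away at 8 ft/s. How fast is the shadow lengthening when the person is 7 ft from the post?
6 ft/s

By similar triangles: 14/(x+s) = 6/s
Solving: s = 6x/8
ds/dt = 6/8 · dx/dt = 3/4 · 8 = 6 ft/s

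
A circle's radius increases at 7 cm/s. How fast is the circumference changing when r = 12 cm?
14π cm/s

C = 2πr
dC/dt = 2π · dr/dt = 2π · 7 = 14π cm/s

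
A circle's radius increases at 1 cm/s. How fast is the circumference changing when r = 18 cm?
2π cm/s

C = 2πr
dC/dt = 2π · dr/dt = 2π · 1 = 2π cm/s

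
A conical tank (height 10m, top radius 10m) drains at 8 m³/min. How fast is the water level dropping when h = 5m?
8/(25π) ≈ 0.1019 m/min

r/h = 10/10, so r = h
V = (1/3)πr²h = (1/3)π(h)²h = (1/3)πh³
dV/dh = πh²
dh/dt = (dV/dt)/(dV/dh) = -8/(π·5²) = -8/(25π) m/min
The level is dropping at 8/(25π) ≈ 0.1019 m/min.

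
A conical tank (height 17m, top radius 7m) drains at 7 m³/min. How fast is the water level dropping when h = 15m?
289/(1575π) ≈ 0.05841 m/min

r/h = 7/17, so r = (7/17)h
V = (1/3)πr²h = (1/3)π((7/17)h)²h = (49/867)πh³
dV/dh = (49/289)πh²
dh/dt = (dV/dt)/(dV/dh) = -7/((49/289)π·15²) = -289/(1575π) m/min
The level is dropping at 289/(1575π) ≈ 0.05841 m/min.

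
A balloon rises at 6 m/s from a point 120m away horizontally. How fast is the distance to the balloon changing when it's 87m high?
174√2441/2441 ≈ 3.522 m/s

z² = 120² + y²
z = √(120² + 87²) = 3√2441
dz/dt = y/z · dy/dt = 87/(3√2441) · 6 = 174√2441/2441 ≈ 3.522 m/s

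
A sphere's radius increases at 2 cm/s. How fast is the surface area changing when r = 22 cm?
352π cm²/s

S = 4πr²
dS/dt = dS/dr · dr/dt = 8πr · 2
At r = 22: dS/dt = 352π cm²/s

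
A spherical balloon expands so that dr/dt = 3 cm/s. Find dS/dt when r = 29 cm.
696π cm²/s

S = 4πr²
dS/dt = dS/dr · dr/dt = 8πr · 3
At r = 29: dS/dt = 696π cm²/s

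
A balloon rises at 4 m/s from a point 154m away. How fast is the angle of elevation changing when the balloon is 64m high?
0.022149 rad/s

tan(θ) = y/154
sec²(θ) · dθ/dt = (1/154) · dy/dt
dθ/dt = cos²(θ)/154 · 4 = 154/(154² + 64²) · 4
dθ/dt = 0.022149 rad/s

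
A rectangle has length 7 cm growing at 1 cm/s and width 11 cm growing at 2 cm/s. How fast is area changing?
25 cm²/s

A = lw
dA/dt = w·dl/dt + l·dw/dt = 11·1 + 7·2 = 25 cm²/s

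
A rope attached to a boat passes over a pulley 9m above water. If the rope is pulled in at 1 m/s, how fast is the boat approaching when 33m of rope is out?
11√7/28 ≈ 1.039 m/s

rope² = x² + 9²
x = √(33² - 9²) = 12√7
dx/dt = (rope/x) · d(rope)/dt = (33/(12√7)) · (-1) = -11√7/28 m/s
The boat approaches at 11√7/28 ≈ 1.039 m/s.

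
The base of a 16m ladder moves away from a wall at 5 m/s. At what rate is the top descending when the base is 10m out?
25√39/39 ≈ 4.003 m/s

x² + y² = 16²
2x·dx/dt + 2y·dy/dt = 0
dy/dt = -x/y · dx/dt = -10/(2√39) · 5 = -25√39/39 m/s
The top is descending at 25√39/39 ≈ 4.003 m/s.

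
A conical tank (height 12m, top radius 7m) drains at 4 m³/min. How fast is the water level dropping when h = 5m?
576/(1225π) ≈ 0.1497 m/min

r/h = 7/12, so r = (7/12)h
V = (1/3)πr²h = (1/3)π((7/12)h)²h = (49/432)πh³
dV/dh = (49/144)πh²
dh/dt = (dV/dt)/(dV/dh) = -4/((49/144)π·5²) = -576/(1225π) m/min
The level is dropping at 576/(1225π) ≈ 0.1497 m/min.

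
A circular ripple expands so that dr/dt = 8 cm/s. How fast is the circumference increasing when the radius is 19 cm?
16π cm/s

C = 2πr
dC/dt = 2π · dr/dt = 2π · 8 = 16π cm/s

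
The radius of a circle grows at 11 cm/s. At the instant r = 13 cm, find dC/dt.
22π cm/s

C = 2πr
dC/dt = 2π · dr/dt = 2π · 11 = 22π cm/s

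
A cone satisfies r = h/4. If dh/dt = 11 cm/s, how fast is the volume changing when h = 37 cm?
15059π/16 cm³/s

V = (1/3)π(h/4)²h = πh³/48
dV/dt = πh²/16 · 11
At h = 37: dV/dt = 15059π/16 cm³/s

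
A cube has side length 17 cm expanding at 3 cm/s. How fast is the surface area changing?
612 cm²/s

A = 6s²
dA/dt = 12s · ds/dt = 12·17·3 = 612 cm²/s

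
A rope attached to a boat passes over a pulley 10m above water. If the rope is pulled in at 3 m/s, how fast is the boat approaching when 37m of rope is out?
37√141/141 ≈ 3.116 m/s

rope² = x² + 10²
x = √(37² - 10²) = 3√141
dx/dt = (rope/x) · d(rope)/dt = (37/(3√141)) · (-3) = -37√141/141 m/s
The boat approaches at 37√141/141 ≈ 3.116 m/s.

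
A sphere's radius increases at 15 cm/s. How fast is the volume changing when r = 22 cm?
29040π cm³/s

V = (4/3)πr³
dV/dt = dV/dr · dr/dt = 4πr² · 15
At r = 22: dV/dt = 29040π cm³/s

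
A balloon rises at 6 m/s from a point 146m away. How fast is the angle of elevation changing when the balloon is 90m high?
0.02978 rad/s

tan(θ) = y/146
sec²(θ) · dθ/dt = (1/146) · dy/dt
dθ/dt = cos²(θ)/146 · 6 = 146/(146² + 90²) · 6
dθ/dt = 0.02978 rad/s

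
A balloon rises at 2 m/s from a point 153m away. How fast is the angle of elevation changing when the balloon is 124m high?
0.00789 rad/s

tan(θ) = y/153
sec²(θ) · dθ/dt = (1/153) · dy/dt
dθ/dt = cos²(θ)/153 · 2 = 153/(153² + 124²) · 2
dθ/dt = 0.00789 rad/s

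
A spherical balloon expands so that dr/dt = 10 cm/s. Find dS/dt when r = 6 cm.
480π cm²/s

S = 4πr²
dS/dt = dS/dr · dr/dt = 8πr · 10
At r = 6: dS/dt = 480π cm²/s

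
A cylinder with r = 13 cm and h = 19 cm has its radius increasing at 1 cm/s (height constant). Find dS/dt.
90π cm²/s

S = 2πrh + 2πr² (lateral + bases)
dS/dt = (2πh + 4πr)·dr/dt = (2π·19 + 4π·13)·1
= 90π cm²/s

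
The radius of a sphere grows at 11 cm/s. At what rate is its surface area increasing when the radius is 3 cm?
264π cm²/s

S = 4πr²
dS/dt = dS/dr · dr/dt = 8πr · 11
At r = 3: dS/dt = 264π cm²/s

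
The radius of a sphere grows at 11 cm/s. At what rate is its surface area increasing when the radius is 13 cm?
1144π cm²/s

S = 4πr²
dS/dt = dS/dr · dr/dt = 8πr · 11
At r = 13: dS/dt = 1144π cm²/s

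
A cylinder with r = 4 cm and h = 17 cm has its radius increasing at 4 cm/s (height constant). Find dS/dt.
200π cm²/s

S = 2πrh + 2πr² (lateral + bases)
dS/dt = (2πh + 4πr)·dr/dt = (2π·17 + 4π·4)·4
= 200π cm²/s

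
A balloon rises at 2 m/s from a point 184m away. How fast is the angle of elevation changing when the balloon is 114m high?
0.007855 rad/s

tan(θ) = y/184
sec²(θ) · dθ/dt = (1/184) · dy/dt
dθ/dt = cos²(θ)/184 · 2 = 184/(184² + 114²) · 2
dθ/dt = 0.007855 rad/s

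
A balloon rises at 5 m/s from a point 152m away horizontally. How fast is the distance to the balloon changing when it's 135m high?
675√41329/41329 ≈ 3.32 m/s

z² = 152² + y²
z = √(152² + 135²) = √41329
dz/dt = y/z · dy/dt = 135/√41329 · 5 = 675√41329/41329 ≈ 3.32 m/s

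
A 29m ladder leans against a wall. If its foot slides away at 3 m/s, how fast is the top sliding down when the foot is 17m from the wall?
17√138/92 ≈ 2.171 m/s

x² + y² = 29²
2x·dx/dt + 2y·dy/dt = 0
dy/dt = -x/y · dx/dt = -17/(2√138) · 3 = -17√138/92 m/s
The top is descending at 17√138/92 ≈ 2.171 m/s.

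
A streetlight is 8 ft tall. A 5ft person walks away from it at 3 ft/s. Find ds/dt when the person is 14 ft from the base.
5 ft/s

By similar triangles: 8/(x+s) = 5/s
Solving: s = 5x/3
ds/dt = 5/3 · dx/dt = 5/3 · 3 = 5 ft/s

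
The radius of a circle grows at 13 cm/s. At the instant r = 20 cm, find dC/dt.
26π cm/s

C = 2πr
dC/dt = 2π · dr/dt = 2π · 13 = 26π cm/s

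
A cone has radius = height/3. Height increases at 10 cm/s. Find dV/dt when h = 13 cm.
1690π/9 cm³/s

V = (1/3)π(h/3)²h = πh³/27
dV/dt = πh²/9 · 10
At h = 13: dV/dt = 1690π/9 cm³/s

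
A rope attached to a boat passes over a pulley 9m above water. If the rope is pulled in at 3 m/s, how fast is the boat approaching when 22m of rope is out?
66√403/403 ≈ 3.288 m/s

rope² = x² + 9²
x = √(22² - 9²) = √403
dx/dt = (rope/x) · d(rope)/dt = (22/√403) · (-3) = -66√403/403 m/s
The boat approaches at 66√403/403 ≈ 3.288 m/s.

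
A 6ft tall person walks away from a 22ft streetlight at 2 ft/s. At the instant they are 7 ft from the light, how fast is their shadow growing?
3/4 ft/s

By similar triangles: 22/(x+s) = 6/s
Solving: s = 6x/16
ds/dt = 6/16 · dx/dt = 3/8 · 2 = 3/4 ft/s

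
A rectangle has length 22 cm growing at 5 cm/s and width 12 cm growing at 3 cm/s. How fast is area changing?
126 cm²/s

A = lw
dA/dt = w·dl/dt + l·dw/dt = 12·5 + 22·3 = 126 cm²/s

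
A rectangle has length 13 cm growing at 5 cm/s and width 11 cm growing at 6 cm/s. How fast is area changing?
133 cm²/s

A = lw
dA/dt = w·dl/dt + l·dw/dt = 11·5 + 13·6 = 133 cm²/s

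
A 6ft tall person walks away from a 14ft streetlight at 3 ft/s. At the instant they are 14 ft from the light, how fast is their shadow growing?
9/4 ft/s

By similar triangles: 14/(x+s) = 6/s
Solving: s = 6x/8
ds/dt = 6/8 · dx/dt = 3/4 · 3 = 9/4 ft/s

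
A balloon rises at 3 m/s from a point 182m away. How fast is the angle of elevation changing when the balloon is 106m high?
0.012308 rad/s

tan(θ) = y/182
sec²(θ) · dθ/dt = (1/182) · dy/dt
dθ/dt = cos²(θ)/182 · 3 = 182/(182² + 106²) · 3
dθ/dt = 0.012308 rad/s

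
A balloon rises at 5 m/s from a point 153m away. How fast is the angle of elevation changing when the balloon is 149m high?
0.016773 rad/s

tan(θ) = y/153
sec²(θ) · dθ/dt = (1/153) · dy/dt
dθ/dt = cos²(θ)/153 · 5 = 153/(153² + 149²) · 5
dθ/dt = 0.016773 rad/s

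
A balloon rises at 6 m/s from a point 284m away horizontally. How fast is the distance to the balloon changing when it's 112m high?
168√233/1165 ≈ 2.201 m/s

z² = 284² + y²
z = √(284² + 112²) = 20√233
dz/dt = y/z · dy/dt = 112/(20√233) · 6 = 168√233/1165 ≈ 2.201 m/s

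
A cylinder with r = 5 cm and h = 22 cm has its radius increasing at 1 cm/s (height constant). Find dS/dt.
64π cm²/s

S = 2πrh + 2πr² (lateral + bases)
dS/dt = (2πh + 4πr)·dr/dt = (2π·22 + 4π·5)·1
= 64π cm²/s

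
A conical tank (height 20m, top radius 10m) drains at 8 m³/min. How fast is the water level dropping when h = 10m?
8/(25π) ≈ 0.1019 m/min

r/h = 10/20, so r = (1/2)h
V = (1/3)πr²h = (1/3)π((1/2)h)²h = (1/12)πh³
dV/dh = (1/4)πh²
dh/dt = (dV/dt)/(dV/dh) = -8/((1/4)π·10²) = -8/(25π) m/min
The level is dropping at 8/(25π) ≈ 0.1019 m/min.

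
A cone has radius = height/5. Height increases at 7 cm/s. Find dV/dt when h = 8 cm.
448π/25 cm³/s

V = (1/3)π(h/5)²h = πh³/75
dV/dt = πh²/25 · 7
At h = 8: dV/dt = 448π/25 cm³/s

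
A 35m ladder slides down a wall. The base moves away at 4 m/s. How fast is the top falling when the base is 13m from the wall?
13√66/66 ≈ 1.6 m/s

x² + y² = 35²
2x·dx/dt + 2y·dy/dt = 0
dy/dt = -x/y · dx/dt = -13/(4√66) · 4 = -13√66/66 m/s
The top is descending at 13√66/66 ≈ 1.6 m/s.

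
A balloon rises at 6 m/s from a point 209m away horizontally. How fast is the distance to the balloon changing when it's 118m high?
708√57605/57605 ≈ 2.95 m/s

z² = 209² + y²
z = √(209² + 118²) = √57605
dz/dt = y/z · dy/dt = 118/√57605 · 6 = 708√57605/57605 ≈ 2.95 m/s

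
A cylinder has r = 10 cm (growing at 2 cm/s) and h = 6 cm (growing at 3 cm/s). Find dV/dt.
540π cm³/s

V = πr²h
dV/dt = 2πrh·dr/dt + πr²·dh/dt
= 2π(10)(6)(2) + π(10)²(3)
= 540π cm³/s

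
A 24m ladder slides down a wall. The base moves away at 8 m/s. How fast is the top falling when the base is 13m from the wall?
104√407/407 ≈ 5.155 m/s

x² + y² = 24²
2x·dx/dt + 2y·dy/dt = 0
dy/dt = -x/y · dx/dt = -13/√407 · 8 = -104√407/407 m/s
The top is descending at 104√407/407 ≈ 5.155 m/s.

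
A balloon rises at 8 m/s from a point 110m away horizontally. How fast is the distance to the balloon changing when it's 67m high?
536√16589/16589 ≈ 4.162 m/s

z² = 110² + y²
z = √(110² + 67²) = √16589
dz/dt = y/z · dy/dt = 67/√16589 · 8 = 536√16589/16589 ≈ 4.162 m/s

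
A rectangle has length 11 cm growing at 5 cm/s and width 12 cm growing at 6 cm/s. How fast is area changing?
126 cm²/s

A = lw
dA/dt = w·dl/dt + l·dw/dt = 12·5 + 11·6 = 126 cm²/s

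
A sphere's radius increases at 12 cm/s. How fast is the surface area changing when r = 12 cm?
1152π cm²/s

S = 4πr²
dS/dt = dS/dr · dr/dt = 8πr · 12
At r = 12: dS/dt = 1152π cm²/s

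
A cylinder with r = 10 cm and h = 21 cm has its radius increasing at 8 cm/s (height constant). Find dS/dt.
656π cm²/s

S = 2πrh + 2πr² (lateral + bases)
dS/dt = (2πh + 4πr)·dr/dt = (2π·21 + 4π·10)·8
= 656π cm²/s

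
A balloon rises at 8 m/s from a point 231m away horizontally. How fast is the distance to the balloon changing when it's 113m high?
452√66130/33065 ≈ 3.515 m/s

z² = 231² + y²
z = √(231² + 113²) = √66130
dz/dt = y/z · dy/dt = 113/√66130 · 8 = 452√66130/33065 ≈ 3.515 m/s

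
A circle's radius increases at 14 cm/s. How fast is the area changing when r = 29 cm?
812π cm²/s

A = πr²
dA/dt = 2πr · dr/dt = 2π(29)(14) = 812π cm²/s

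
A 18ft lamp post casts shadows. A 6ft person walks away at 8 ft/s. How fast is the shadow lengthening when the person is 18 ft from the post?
4 ft/s

By similar triangles: 18/(x+s) = 6/s
Solving: s = 6x/12
ds/dt = 6/12 · dx/dt = 1/2 · 8 = 4 ft/s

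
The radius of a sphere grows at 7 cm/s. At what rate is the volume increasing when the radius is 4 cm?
448π cm³/s

V = (4/3)πr³
dV/dt = dV/dr · dr/dt = 4πr² · 7
At r = 4: dV/dt = 448π cm³/s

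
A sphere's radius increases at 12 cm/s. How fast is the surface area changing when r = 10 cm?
960π cm²/s

S = 4πr²
dS/dt = dS/dr · dr/dt = 8πr · 12
At r = 10: dS/dt = 960π cm²/s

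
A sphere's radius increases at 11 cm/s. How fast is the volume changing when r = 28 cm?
34496π cm³/s

V = (4/3)πr³
dV/dt = dV/dr · dr/dt = 4πr² · 11
At r = 28: dV/dt = 34496π cm³/s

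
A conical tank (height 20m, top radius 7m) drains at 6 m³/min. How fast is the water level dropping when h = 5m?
96/(49π) ≈ 0.6236 m/min

r/h = 7/20, so r = (7/20)h
V = (1/3)πr²h = (1/3)π((7/20)h)²h = (49/1200)πh³
dV/dh = (49/400)πh²
dh/dt = (dV/dt)/(dV/dh) = -6/((49/400)π·5²) = -96/(49π) m/min
The level is dropping at 96/(49π) ≈ 0.6236 m/min.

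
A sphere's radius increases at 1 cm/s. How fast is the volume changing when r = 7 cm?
196π cm³/s

V = (4/3)πr³
dV/dt = dV/dr · dr/dt = 4πr² · 1
At r = 7: dV/dt = 196π cm³/s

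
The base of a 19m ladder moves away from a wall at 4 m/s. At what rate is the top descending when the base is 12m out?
48√217/217 ≈ 3.258 m/s

x² + y² = 19²
2x·dx/dt + 2y·dy/dt = 0
dy/dt = -x/y · dx/dt = -12/√217 · 4 = -48√217/217 m/s
The top is descending at 48√217/217 ≈ 3.258 m/s.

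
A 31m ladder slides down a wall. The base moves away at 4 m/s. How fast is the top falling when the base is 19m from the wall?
19√6/15 ≈ 3.103 m/s

x² + y² = 31²
2x·dx/dt + 2y·dy/dt = 0
dy/dt = -x/y · dx/dt = -19/(10√6) · 4 = -19√6/15 m/s
The top is descending at 19√6/15 ≈ 3.103 m/s.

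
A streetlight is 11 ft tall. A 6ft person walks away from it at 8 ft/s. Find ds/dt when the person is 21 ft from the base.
48/5 ft/s

By similar triangles: 11/(x+s) = 6/s
Solving: s = 6x/5
ds/dt = 6/5 · dx/dt = 6/5 · 8 = 48/5 ft/s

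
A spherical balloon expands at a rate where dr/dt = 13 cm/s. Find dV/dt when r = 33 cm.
56628π cm³/s

V = (4/3)πr³
dV/dt = dV/dr · dr/dt = 4πr² · 13
At r = 33: dV/dt = 56628π cm³/s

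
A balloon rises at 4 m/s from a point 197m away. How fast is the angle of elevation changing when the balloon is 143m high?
0.013298 rad/s

tan(θ) = y/197
sec²(θ) · dθ/dt = (1/197) · dy/dt
dθ/dt = cos²(θ)/197 · 4 = 197/(197² + 143²) · 4
dθ/dt = 0.013298 rad/s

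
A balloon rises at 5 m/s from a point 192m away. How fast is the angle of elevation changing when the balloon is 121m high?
0.018639 rad/s

tan(θ) = y/192
sec²(θ) · dθ/dt = (1/192) · dy/dt
dθ/dt = cos²(θ)/192 · 5 = 192/(192² + 121²) · 5
dθ/dt = 0.018639 rad/s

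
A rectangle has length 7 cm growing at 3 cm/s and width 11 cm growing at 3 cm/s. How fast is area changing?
54 cm²/s

A = lw
dA/dt = w·dl/dt + l·dw/dt = 11·3 + 7·3 = 54 cm²/s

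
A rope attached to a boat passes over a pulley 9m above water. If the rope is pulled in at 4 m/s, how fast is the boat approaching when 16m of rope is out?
64√7/35 ≈ 4.838 m/s

rope² = x² + 9²
x = √(16² - 9²) = 5√7
dx/dt = (rope/x) · d(rope)/dt = (16/(5√7)) · (-4) = -64√7/35 m/s
The boat approaches at 64√7/35 ≈ 4.838 m/s.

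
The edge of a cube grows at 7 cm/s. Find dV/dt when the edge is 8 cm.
1344 cm³/s

V = s³
dV/dt = 3s² · ds/dt = 3·8²·7 = 1344 cm³/s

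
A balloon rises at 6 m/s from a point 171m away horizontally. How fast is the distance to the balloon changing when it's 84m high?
168√4033/4033 ≈ 2.645 m/s

z² = 171² + y²
z = √(171² + 84²) = 3√4033
dz/dt = y/z · dy/dt = 84/(3√4033) · 6 = 168√4033/4033 ≈ 2.645 m/s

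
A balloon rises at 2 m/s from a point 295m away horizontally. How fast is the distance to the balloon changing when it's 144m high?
288√107761/107761 ≈ 0.8773 m/s

z² = 295² + y²
z = √(295² + 144²) = √107761
dz/dt = y/z · dy/dt = 144/√107761 · 2 = 288√107761/107761 ≈ 0.8773 m/s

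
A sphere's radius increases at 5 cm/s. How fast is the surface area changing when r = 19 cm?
760π cm²/s

S = 4πr²
dS/dt = dS/dr · dr/dt = 8πr · 5
At r = 19: dS/dt = 760π cm²/s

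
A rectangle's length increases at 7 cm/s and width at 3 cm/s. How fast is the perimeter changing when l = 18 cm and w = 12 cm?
20 cm/s

P = 2(l + w)
dP/dt = 2(dl/dt + dw/dt) = 2(7 + 3) = 20 cm/s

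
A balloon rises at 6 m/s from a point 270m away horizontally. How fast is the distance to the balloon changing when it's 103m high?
618√61/2257 ≈ 2.139 m/s

z² = 270² + y²
z = √(270² + 103²) = 37√61
dz/dt = y/z · dy/dt = 103/(37√61) · 6 = 618√61/2257 ≈ 2.139 m/s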